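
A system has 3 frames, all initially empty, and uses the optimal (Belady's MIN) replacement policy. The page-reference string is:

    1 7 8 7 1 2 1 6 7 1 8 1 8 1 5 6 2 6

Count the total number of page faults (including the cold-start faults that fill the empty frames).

1: miss, frames (1)
7: miss, frames (1 7)
8: miss, frames (1 7 8)
7: hit
1: hit
2: miss, evict 8, frames (1 7 2)
1: hit
6: miss, evict 2, frames (1 7 6)
7: hit
1: hit
8: miss, evict 7, frames (1 6 8)
1: hit
8: hit
1: hit
5: miss, evict 8, frames (1 6 5)
6: hit
2: miss, evict 5, frames (1 6 2)
6: hit
Page faults: 8.

8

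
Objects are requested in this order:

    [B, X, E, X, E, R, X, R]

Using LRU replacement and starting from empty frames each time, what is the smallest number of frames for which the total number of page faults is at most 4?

f=1: 8 faults
f=2: 5 faults
f=3: 4 faults
f=4: 4 faults
Smallest f with faults ≤ 4 is 3.

3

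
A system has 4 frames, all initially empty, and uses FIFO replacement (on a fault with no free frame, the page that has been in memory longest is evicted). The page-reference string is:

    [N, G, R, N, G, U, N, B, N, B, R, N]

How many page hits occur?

N: miss, frames {N}
G: miss, frames {N,G}
R: miss, frames {N,G,R}
N: hit
G: hit
U: miss, frames {N,G,R,U}
N: hit
B: miss, evict N, frames {G,R,U,B}
N: miss, evict G, frames {R,U,B,N}
B: hit
R: hit
N: hit
Hits: 6.

6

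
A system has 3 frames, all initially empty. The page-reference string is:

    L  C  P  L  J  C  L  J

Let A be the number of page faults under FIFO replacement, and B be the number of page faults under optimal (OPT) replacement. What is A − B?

Under FIFO: F F F . F . F . → 5 faults.
Under OPT: F F F . F . . . → 4 faults.
A − B = 5 − 4 = 1.

1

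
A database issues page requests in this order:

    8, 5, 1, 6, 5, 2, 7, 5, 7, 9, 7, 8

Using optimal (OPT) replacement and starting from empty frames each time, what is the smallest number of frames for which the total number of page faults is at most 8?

f=1: 12 faults
f=2: 8 faults
f=3: 7 faults
f=4: 7 faults
f=5: 7 faults
f=6: 7 faults
f=7: 7 faults
Smallest f with faults ≤ 8 is 2.

2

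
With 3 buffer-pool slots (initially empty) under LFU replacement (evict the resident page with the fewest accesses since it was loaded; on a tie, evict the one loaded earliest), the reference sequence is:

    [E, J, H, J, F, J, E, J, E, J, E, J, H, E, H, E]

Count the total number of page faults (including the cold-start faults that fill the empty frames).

E -> miss, frames {E}
J -> miss, frames {E,J}
H -> miss, frames {E,J,H}
J -> hit
F -> miss, evict E, frames {J,H,F}
J -> hit
E -> miss, evict H, frames {J,F,E}
J -> hit
E -> hit
J -> hit
E -> hit
J -> hit
H -> miss, evict F, frames {J,E,H}
E -> hit
H -> hit
E -> hit
Page faults: 6.

6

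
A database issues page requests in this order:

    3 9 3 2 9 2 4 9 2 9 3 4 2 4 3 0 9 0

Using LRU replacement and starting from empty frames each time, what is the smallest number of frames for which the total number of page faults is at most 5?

f=1: 18 faults
f=2: 13 faults
f=3: 9 faults
f=4: 6 faults
f=5: 5 faults
Smallest f with faults ≤ 5 is 5.

5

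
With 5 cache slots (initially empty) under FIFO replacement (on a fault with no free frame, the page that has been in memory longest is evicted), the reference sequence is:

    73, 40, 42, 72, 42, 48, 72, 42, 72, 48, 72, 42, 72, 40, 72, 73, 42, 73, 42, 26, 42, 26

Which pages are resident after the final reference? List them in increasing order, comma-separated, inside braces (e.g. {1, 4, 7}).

{26, 40, 42, 48, 72}

73: miss, frames (73)
40: miss, frames (73 40)
42: miss, frames (73 40 42)
72: miss, frames (73 40 42 72)
42: hit
48: miss, frames (73 40 42 72 48)
72: hit
42: hit
72: hit
48: hit
72: hit
42: hit
72: hit
40: hit
72: hit
73: hit
42: hit
73: hit
42: hit
26: miss, evict 73, frames (40 42 72 48 26)
42: hit
26: hit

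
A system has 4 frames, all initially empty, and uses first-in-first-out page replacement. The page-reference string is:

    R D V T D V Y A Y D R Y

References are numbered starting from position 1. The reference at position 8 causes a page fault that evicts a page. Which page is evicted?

D

pos 1: R -> fault, frames {R}
pos 2: D -> fault, frames {R,D}
pos 3: V -> fault, frames {R,D,V}
pos 4: T -> fault, frames {R,D,V,T}
pos 5: D -> hit
pos 6: V -> hit
pos 7: Y -> fault, evict R, frames {D,V,T,Y}
pos 8: A -> fault, evict D, frames {V,T,Y,A}
At position 8, page D is evicted.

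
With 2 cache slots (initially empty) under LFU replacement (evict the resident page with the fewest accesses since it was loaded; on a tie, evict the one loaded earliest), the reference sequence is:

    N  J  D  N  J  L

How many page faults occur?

6

N -> fault, frames (N)
J -> fault, frames (N J)
D -> fault, evict N, frames (J D)
N -> fault, evict J, frames (D N)
J -> fault, evict D, frames (N J)
L -> fault, evict N, frames (J L)
Page faults: 6.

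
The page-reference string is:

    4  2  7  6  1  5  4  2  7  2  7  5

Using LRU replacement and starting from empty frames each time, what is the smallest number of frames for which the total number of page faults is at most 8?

6

f=1: 12 faults
f=2: 10 faults
f=3: 10 faults
f=4: 9 faults
f=5: 9 faults
f=6: 6 faults
Smallest f with faults ≤ 8 is 6.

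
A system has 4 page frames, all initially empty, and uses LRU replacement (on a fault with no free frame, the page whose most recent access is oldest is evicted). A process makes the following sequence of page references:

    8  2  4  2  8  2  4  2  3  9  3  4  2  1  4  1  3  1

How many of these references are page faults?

8 -> fault, frames (8)
2 -> fault, frames (8 2)
4 -> fault, frames (8 2 4)
2 -> hit
8 -> hit
2 -> hit
4 -> hit
2 -> hit
3 -> fault, frames (8 4 2 3)
9 -> fault, evict 8, frames (4 2 3 9)
3 -> hit
4 -> hit
2 -> hit
1 -> fault, evict 9, frames (3 4 2 1)
4 -> hit
1 -> hit
3 -> hit
1 -> hit
Page faults: 6.

6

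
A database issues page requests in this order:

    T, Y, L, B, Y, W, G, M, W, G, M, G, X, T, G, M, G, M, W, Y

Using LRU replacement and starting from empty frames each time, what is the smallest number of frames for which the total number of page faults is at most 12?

3

f=1: 20 faults
f=2: 17 faults
f=3: 12 faults
f=4: 11 faults
f=5: 10 faults
f=6: 9 faults
f=7: 9 faults
f=8: 8 faults
Smallest f with faults ≤ 12 is 3.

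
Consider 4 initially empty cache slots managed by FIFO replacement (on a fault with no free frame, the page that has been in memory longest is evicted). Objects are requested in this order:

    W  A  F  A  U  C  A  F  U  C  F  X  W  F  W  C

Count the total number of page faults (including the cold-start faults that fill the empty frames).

8

W → miss, frames (W)
A → miss, frames (W A)
F → miss, frames (W A F)
A → hit
U → miss, frames (W A F U)
C → miss, evict W, frames (A F U C)
A → hit
F → hit
U → hit
C → hit
F → hit
X → miss, evict A, frames (F U C X)
W → miss, evict F, frames (U C X W)
F → miss, evict U, frames (C X W F)
W → hit
C → hit
Page faults: 8.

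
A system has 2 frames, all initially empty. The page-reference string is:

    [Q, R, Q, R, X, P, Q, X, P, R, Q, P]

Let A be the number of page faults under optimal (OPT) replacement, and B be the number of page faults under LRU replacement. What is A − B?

-3

Under OPT: F F . . F F . F . F F . → 7 faults.
Under LRU: F F . . F F F F F F F F → 10 faults.
A − B = 7 − 10 = -3.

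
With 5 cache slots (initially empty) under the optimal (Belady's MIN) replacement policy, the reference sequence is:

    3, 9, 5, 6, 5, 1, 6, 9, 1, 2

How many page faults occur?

3 → fault, frames {3}
9 → fault, frames {3,9}
5 → fault, frames {3,9,5}
6 → fault, frames {3,9,5,6}
5 → hit
1 → fault, frames {3,9,5,6,1}
6 → hit
9 → hit
1 → hit
2 → fault, evict 1, frames {3,9,5,6,2}
Page faults: 6.

6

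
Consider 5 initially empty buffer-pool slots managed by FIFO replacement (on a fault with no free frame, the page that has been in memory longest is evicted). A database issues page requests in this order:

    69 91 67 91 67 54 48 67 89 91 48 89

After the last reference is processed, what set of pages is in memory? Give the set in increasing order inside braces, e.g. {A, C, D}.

69 → miss, frames (69)
91 → miss, frames (69 91)
67 → miss, frames (69 91 67)
91 → hit
67 → hit
54 → miss, frames (69 91 67 54)
48 → miss, frames (69 91 67 54 48)
67 → hit
89 → miss, evict 69, frames (91 67 54 48 89)
91 → hit
48 → hit
89 → hit

{48, 54, 67, 89, 91}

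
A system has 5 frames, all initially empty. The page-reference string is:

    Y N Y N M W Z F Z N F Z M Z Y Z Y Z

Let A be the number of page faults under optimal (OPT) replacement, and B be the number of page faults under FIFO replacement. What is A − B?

Under OPT: F F . . F F F F . . . . . . . . . . → 6 faults.
Under FIFO: F F . . F F F F . . . . . . F . . . → 7 faults.
A − B = 6 − 7 = -1.

-1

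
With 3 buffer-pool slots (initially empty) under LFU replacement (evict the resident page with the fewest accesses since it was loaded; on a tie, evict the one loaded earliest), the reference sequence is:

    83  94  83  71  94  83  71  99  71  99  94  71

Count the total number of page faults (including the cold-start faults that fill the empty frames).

5

83 → fault, frames (83)
94 → fault, frames (83 94)
83 → hit
71 → fault, frames (83 94 71)
94 → hit
83 → hit
71 → hit
99 → fault, evict 94, frames (83 71 99)
71 → hit
99 → hit
94 → fault, evict 99, frames (83 71 94)
71 → hit
Page faults: 5.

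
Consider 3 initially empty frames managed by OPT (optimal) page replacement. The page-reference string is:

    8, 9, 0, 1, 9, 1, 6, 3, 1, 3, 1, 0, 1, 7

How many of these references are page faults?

7

8: miss, frames {8}
9: miss, frames {8,9}
0: miss, frames {8,9,0}
1: miss, evict 8, frames {9,0,1}
9: hit
1: hit
6: miss, evict 9, frames {0,1,6}
3: miss, evict 6, frames {0,1,3}
1: hit
3: hit
1: hit
0: hit
1: hit
7: miss, evict 3, frames {0,1,7}
Page faults: 7.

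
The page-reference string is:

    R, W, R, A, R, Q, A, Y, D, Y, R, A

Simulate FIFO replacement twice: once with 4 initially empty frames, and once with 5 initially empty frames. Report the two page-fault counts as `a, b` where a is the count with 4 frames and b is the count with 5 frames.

4 frames: F F . F . F . F F . F F → 8 faults.
5 frames: F F . F . F . F F . F . → 7 faults.
7 < 8: adding a frame reduced faults, as is typical.

8, 7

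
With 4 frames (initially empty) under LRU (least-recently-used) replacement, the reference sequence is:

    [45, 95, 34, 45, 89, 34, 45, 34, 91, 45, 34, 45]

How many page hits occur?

7

45 -> miss, frames [45]
95 -> miss, frames [45, 95]
34 -> miss, frames [45, 95, 34]
45 -> hit
89 -> miss, frames [95, 34, 45, 89]
34 -> hit
45 -> hit
34 -> hit
91 -> miss, evict 95, frames [89, 45, 34, 91]
45 -> hit
34 -> hit
45 -> hit
Hits: 7.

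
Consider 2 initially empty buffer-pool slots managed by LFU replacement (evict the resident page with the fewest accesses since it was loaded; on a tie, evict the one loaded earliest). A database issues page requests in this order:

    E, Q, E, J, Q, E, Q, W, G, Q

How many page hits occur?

E: miss, frames (E)
Q: miss, frames (E Q)
E: hit
J: miss, evict Q, frames (E J)
Q: miss, evict J, frames (E Q)
E: hit
Q: hit
W: miss, evict Q, frames (E W)
G: miss, evict W, frames (E G)
Q: miss, evict G, frames (E Q)
Hits: 3.

3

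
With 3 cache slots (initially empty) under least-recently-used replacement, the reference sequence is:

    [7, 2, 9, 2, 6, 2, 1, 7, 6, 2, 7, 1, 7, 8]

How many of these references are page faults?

7: miss, frames (7)
2: miss, frames (7 2)
9: miss, frames (7 2 9)
2: hit
6: miss, evict 7, frames (9 2 6)
2: hit
1: miss, evict 9, frames (6 2 1)
7: miss, evict 6, frames (2 1 7)
6: miss, evict 2, frames (1 7 6)
2: miss, evict 1, frames (7 6 2)
7: hit
1: miss, evict 6, frames (2 7 1)
7: hit
8: miss, evict 2, frames (1 7 8)
Page faults: 10.

10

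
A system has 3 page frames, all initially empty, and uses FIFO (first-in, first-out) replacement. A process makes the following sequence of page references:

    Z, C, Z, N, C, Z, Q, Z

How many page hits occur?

3

Z → miss, frames (Z)
C → miss, frames (Z C)
Z → hit
N → miss, frames (Z C N)
C → hit
Z → hit
Q → miss, evict Z, frames (C N Q)
Z → miss, evict C, frames (N Q Z)
Hits: 3.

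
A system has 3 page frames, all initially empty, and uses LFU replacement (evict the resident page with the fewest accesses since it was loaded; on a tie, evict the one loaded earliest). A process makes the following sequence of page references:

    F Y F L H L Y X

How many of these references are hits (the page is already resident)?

F: fault, frames {F}
Y: fault, frames {F,Y}
F: hit
L: fault, frames {F,Y,L}
H: fault, evict Y, frames {F,L,H}
L: hit
Y: fault, evict H, frames {F,L,Y}
X: fault, evict Y, frames {F,L,X}
Hits: 2.

2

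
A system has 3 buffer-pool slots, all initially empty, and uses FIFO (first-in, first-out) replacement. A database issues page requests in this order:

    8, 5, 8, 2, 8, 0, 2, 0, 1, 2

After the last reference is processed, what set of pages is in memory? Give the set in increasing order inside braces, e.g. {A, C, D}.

{0, 1, 2}

8 -> miss, frames {8}
5 -> miss, frames {8,5}
8 -> hit
2 -> miss, frames {8,5,2}
8 -> hit
0 -> miss, evict 8, frames {5,2,0}
2 -> hit
0 -> hit
1 -> miss, evict 5, frames {2,0,1}
2 -> hit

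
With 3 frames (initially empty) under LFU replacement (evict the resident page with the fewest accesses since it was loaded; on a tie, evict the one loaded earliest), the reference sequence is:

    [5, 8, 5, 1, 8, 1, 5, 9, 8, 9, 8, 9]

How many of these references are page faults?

5 → miss, frames [5]
8 → miss, frames [5, 8]
5 → hit
1 → miss, frames [5, 8, 1]
8 → hit
1 → hit
5 → hit
9 → miss, evict 8, frames [5, 1, 9]
8 → miss, evict 9, frames [5, 1, 8]
9 → miss, evict 8, frames [5, 1, 9]
8 → miss, evict 9, frames [5, 1, 8]
9 → miss, evict 8, frames [5, 1, 9]
Page faults: 8.

8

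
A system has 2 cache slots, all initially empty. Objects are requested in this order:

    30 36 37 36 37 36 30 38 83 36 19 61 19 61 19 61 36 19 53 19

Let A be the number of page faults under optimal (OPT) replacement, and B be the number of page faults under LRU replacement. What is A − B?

-2

Under OPT: F F F . . . F F F . F F . . . . F . F . → 10 faults.
Under LRU: F F F . . . F F F F F F . . . . F F F . → 12 faults.
A − B = 10 − 12 = -2.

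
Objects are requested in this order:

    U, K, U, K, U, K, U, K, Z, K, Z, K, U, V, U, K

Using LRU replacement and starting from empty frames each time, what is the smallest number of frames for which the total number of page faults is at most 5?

3

f=1: 16 faults
f=2: 6 faults
f=3: 4 faults
f=4: 4 faults
Smallest f with faults ≤ 5 is 3.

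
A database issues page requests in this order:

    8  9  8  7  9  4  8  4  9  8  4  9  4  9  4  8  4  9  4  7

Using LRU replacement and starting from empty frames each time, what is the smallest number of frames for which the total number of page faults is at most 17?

f=1: 20 faults
f=2: 13 faults
f=3: 6 faults
f=4: 4 faults
Smallest f with faults ≤ 17 is 2.

2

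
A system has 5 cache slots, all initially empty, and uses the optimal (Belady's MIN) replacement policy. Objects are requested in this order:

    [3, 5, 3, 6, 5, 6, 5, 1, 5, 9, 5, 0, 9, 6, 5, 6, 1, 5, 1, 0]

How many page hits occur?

14

3 → miss, frames {3}
5 → miss, frames {3,5}
3 → hit
6 → miss, frames {3,5,6}
5 → hit
6 → hit
5 → hit
1 → miss, frames {3,5,6,1}
5 → hit
9 → miss, frames {3,5,6,1,9}
5 → hit
0 → miss, evict 3, frames {5,6,1,9,0}
9 → hit
6 → hit
5 → hit
6 → hit
1 → hit
5 → hit
1 → hit
0 → hit
Hits: 14.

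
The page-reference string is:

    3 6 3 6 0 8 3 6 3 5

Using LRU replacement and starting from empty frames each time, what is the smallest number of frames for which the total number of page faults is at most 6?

f=1: 10 faults
f=2: 7 faults
f=3: 7 faults
f=4: 5 faults
f=5: 5 faults
Smallest f with faults ≤ 6 is 4.

4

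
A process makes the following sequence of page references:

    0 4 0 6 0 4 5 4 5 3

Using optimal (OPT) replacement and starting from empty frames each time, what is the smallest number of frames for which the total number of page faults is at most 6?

f=1: 10 faults
f=2: 6 faults
f=3: 5 faults
f=4: 5 faults
f=5: 5 faults
Smallest f with faults ≤ 6 is 2.

2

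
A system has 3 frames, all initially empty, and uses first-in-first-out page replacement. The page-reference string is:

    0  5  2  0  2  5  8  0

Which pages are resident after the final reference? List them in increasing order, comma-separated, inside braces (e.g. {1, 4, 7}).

0 → fault, frames [0]
5 → fault, frames [0, 5]
2 → fault, frames [0, 5, 2]
0 → hit
2 → hit
5 → hit
8 → fault, evict 0, frames [5, 2, 8]
0 → fault, evict 5, frames [2, 8, 0]

{0, 2, 8}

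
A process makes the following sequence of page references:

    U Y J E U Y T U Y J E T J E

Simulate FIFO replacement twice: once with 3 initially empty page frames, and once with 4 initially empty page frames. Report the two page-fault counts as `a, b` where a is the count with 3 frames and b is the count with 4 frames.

9, 10

3 frames: F F F F F F F . . F F . . . → 9 faults.
4 frames: F F F F . . F F F F F F . . → 10 faults.
10 > 9: adding a frame increased faults — Belady's anomaly.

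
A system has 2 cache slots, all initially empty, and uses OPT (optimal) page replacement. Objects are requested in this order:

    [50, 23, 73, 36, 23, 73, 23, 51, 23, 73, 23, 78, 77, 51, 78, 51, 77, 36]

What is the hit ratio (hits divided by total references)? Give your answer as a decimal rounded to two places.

0.33

50 -> miss, frames (50)
23 -> miss, frames (50 23)
73 -> miss, evict 50, frames (23 73)
36 -> miss, evict 73, frames (23 36)
23 -> hit
73 -> miss, evict 36, frames (23 73)
23 -> hit
51 -> miss, evict 73, frames (23 51)
23 -> hit
73 -> miss, evict 51, frames (23 73)
23 -> hit
78 -> miss, evict 73, frames (23 78)
77 -> miss, evict 23, frames (78 77)
51 -> miss, evict 77, frames (78 51)
78 -> hit
51 -> hit
77 -> miss, evict 51, frames (78 77)
36 -> miss, evict 77, frames (78 36)
Hits: 6 of 18 references → 6/18 = 0.3333.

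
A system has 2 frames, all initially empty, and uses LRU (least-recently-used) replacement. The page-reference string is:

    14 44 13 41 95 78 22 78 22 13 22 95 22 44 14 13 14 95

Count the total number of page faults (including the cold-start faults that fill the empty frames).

13

14 → miss, frames (14)
44 → miss, frames (14 44)
13 → miss, evict 14, frames (44 13)
41 → miss, evict 44, frames (13 41)
95 → miss, evict 13, frames (41 95)
78 → miss, evict 41, frames (95 78)
22 → miss, evict 95, frames (78 22)
78 → hit
22 → hit
13 → miss, evict 78, frames (22 13)
22 → hit
95 → miss, evict 13, frames (22 95)
22 → hit
44 → miss, evict 95, frames (22 44)
14 → miss, evict 22, frames (44 14)
13 → miss, evict 44, frames (14 13)
14 → hit
95 → miss, evict 13, frames (14 95)
Page faults: 13.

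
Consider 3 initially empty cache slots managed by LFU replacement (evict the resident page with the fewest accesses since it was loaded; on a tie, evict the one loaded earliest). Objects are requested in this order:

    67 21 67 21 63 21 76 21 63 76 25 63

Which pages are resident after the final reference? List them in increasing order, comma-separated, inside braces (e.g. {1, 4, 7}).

{21, 63, 67}

67 -> fault, frames (67)
21 -> fault, frames (67 21)
67 -> hit
21 -> hit
63 -> fault, frames (67 21 63)
21 -> hit
76 -> fault, evict 63, frames (67 21 76)
21 -> hit
63 -> fault, evict 76, frames (67 21 63)
76 -> fault, evict 63, frames (67 21 76)
25 -> fault, evict 76, frames (67 21 25)
63 -> fault, evict 25, frames (67 21 63)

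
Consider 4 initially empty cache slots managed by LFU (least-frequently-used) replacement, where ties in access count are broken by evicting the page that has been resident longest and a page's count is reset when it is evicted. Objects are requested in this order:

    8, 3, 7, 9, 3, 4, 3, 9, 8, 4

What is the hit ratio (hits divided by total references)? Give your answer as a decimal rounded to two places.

0.40

8 -> miss, frames (8)
3 -> miss, frames (8 3)
7 -> miss, frames (8 3 7)
9 -> miss, frames (8 3 7 9)
3 -> hit
4 -> miss, evict 8, frames (3 7 9 4)
3 -> hit
9 -> hit
8 -> miss, evict 7, frames (3 9 4 8)
4 -> hit
Hits: 4 of 10 references → 4/10 = 0.4000.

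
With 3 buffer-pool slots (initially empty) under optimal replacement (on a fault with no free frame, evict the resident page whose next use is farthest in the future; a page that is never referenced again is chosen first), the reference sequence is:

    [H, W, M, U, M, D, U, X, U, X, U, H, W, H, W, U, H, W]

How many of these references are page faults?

H -> miss, frames {H}
W -> miss, frames {H,W}
M -> miss, frames {H,W,M}
U -> miss, evict W, frames {H,M,U}
M -> hit
D -> miss, evict M, frames {H,U,D}
U -> hit
X -> miss, evict D, frames {H,U,X}
U -> hit
X -> hit
U -> hit
H -> hit
W -> miss, evict X, frames {H,U,W}
H -> hit
W -> hit
U -> hit
H -> hit
W -> hit
Page faults: 7.

7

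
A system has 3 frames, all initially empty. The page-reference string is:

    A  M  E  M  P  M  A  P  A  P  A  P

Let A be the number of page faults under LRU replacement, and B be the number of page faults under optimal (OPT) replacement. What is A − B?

1

Under LRU: F F F . F . F . . . . . → 5 faults.
Under OPT: F F F . F . . . . . . . → 4 faults.
A − B = 5 − 4 = 1.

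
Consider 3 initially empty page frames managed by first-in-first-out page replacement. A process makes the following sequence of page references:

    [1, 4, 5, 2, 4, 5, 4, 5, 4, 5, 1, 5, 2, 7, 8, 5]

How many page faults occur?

8

1 → fault, frames (1)
4 → fault, frames (1 4)
5 → fault, frames (1 4 5)
2 → fault, evict 1, frames (4 5 2)
4 → hit
5 → hit
4 → hit
5 → hit
4 → hit
5 → hit
1 → fault, evict 4, frames (5 2 1)
5 → hit
2 → hit
7 → fault, evict 5, frames (2 1 7)
8 → fault, evict 2, frames (1 7 8)
5 → fault, evict 1, frames (7 8 5)
Page faults: 8.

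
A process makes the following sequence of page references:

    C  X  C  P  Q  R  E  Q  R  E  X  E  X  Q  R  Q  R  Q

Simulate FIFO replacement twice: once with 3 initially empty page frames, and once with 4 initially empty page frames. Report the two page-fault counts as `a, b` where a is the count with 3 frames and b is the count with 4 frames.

3 frames: F F . F F F F . . . F . . F F . . . → 9 faults.
4 frames: F F . F F F F . . . F . . . . . . . → 7 faults.
7 < 9: adding a frame reduced faults, as is typical.

9, 7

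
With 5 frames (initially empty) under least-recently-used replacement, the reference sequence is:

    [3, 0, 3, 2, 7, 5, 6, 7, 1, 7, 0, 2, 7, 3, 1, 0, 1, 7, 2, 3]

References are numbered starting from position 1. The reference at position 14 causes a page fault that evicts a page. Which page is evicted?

6

pos 1: 3 → miss, frames (3)
pos 2: 0 → miss, frames (3 0)
pos 3: 3 → hit
pos 4: 2 → miss, frames (0 3 2)
pos 5: 7 → miss, frames (0 3 2 7)
pos 6: 5 → miss, frames (0 3 2 7 5)
pos 7: 6 → miss, evict 0, frames (3 2 7 5 6)
pos 8: 7 → hit
pos 9: 1 → miss, evict 3, frames (2 5 6 7 1)
pos 10: 7 → hit
pos 11: 0 → miss, evict 2, frames (5 6 1 7 0)
pos 12: 2 → miss, evict 5, frames (6 1 7 0 2)
pos 13: 7 → hit
pos 14: 3 → miss, evict 6, frames (1 0 2 7 3)
At position 14, page 6 is evicted.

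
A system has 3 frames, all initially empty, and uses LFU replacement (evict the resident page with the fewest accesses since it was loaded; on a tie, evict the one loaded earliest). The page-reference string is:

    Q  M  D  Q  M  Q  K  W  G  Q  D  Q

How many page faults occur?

7

Q → miss, frames {Q}
M → miss, frames {Q,M}
D → miss, frames {Q,M,D}
Q → hit
M → hit
Q → hit
K → miss, evict D, frames {Q,M,K}
W → miss, evict K, frames {Q,M,W}
G → miss, evict W, frames {Q,M,G}
Q → hit
D → miss, evict G, frames {Q,M,D}
Q → hit
Page faults: 7.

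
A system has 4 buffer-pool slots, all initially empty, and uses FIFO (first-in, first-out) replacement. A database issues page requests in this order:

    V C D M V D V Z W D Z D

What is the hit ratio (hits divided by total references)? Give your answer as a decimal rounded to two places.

0.50

V → fault, frames (V)
C → fault, frames (V C)
D → fault, frames (V C D)
M → fault, frames (V C D M)
V → hit
D → hit
V → hit
Z → fault, evict V, frames (C D M Z)
W → fault, evict C, frames (D M Z W)
D → hit
Z → hit
D → hit
Hits: 6 of 12 references → 6/12 = 0.5000.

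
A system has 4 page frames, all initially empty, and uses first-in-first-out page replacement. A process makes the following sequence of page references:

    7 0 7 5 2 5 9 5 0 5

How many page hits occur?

7: miss, frames {7}
0: miss, frames {7,0}
7: hit
5: miss, frames {7,0,5}
2: miss, frames {7,0,5,2}
5: hit
9: miss, evict 7, frames {0,5,2,9}
5: hit
0: hit
5: hit
Hits: 5.

5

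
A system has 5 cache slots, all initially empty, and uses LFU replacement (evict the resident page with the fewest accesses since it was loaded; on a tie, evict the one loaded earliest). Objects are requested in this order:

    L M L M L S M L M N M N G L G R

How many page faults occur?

L: fault, frames [L]
M: fault, frames [L, M]
L: hit
M: hit
L: hit
S: fault, frames [L, M, S]
M: hit
L: hit
M: hit
N: fault, frames [L, M, S, N]
M: hit
N: hit
G: fault, frames [L, M, S, N, G]
L: hit
G: hit
R: fault, evict S, frames [L, M, N, G, R]
Page faults: 6.

6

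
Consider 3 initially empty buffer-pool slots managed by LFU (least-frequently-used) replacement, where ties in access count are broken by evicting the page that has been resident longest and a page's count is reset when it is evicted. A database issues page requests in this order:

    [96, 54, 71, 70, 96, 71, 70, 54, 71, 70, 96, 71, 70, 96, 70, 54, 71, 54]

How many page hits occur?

96: fault, frames [96]
54: fault, frames [96, 54]
71: fault, frames [96, 54, 71]
70: fault, evict 96, frames [54, 71, 70]
96: fault, evict 54, frames [71, 70, 96]
71: hit
70: hit
54: fault, evict 96, frames [71, 70, 54]
71: hit
70: hit
96: fault, evict 54, frames [71, 70, 96]
71: hit
70: hit
96: hit
70: hit
54: fault, evict 96, frames [71, 70, 54]
71: hit
54: hit
Hits: 10.

10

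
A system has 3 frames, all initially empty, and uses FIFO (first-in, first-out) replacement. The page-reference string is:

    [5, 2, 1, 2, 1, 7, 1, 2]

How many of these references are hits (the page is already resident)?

4

5 → fault, frames {5}
2 → fault, frames {5,2}
1 → fault, frames {5,2,1}
2 → hit
1 → hit
7 → fault, evict 5, frames {2,1,7}
1 → hit
2 → hit
Hits: 4.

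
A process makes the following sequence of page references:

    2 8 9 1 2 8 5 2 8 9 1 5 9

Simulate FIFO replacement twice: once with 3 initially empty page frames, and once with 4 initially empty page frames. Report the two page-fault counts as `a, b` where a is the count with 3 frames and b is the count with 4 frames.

3 frames: F F F F F F F . . F F . . → 9 faults.
4 frames: F F F F . . F F F F F F . → 10 faults.
10 > 9: adding a frame increased faults — Belady's anomaly.

9, 10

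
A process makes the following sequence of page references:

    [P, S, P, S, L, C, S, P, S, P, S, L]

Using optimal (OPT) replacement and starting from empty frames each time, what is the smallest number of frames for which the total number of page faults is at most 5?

f=1: 12 faults
f=2: 6 faults
f=3: 5 faults
f=4: 4 faults
Smallest f with faults ≤ 5 is 3.

3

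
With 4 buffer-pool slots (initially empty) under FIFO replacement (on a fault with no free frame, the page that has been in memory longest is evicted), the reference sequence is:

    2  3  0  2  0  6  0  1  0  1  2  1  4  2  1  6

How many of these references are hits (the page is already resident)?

2 -> fault, frames {2}
3 -> fault, frames {2,3}
0 -> fault, frames {2,3,0}
2 -> hit
0 -> hit
6 -> fault, frames {2,3,0,6}
0 -> hit
1 -> fault, evict 2, frames {3,0,6,1}
0 -> hit
1 -> hit
2 -> fault, evict 3, frames {0,6,1,2}
1 -> hit
4 -> fault, evict 0, frames {6,1,2,4}
2 -> hit
1 -> hit
6 -> hit
Hits: 9.

9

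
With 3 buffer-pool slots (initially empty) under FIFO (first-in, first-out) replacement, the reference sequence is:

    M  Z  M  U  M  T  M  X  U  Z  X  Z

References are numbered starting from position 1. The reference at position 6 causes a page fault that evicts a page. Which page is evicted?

pos 1: M → fault, frames [M]
pos 2: Z → fault, frames [M, Z]
pos 3: M → hit
pos 4: U → fault, frames [M, Z, U]
pos 5: M → hit
pos 6: T → fault, evict M, frames [Z, U, T]
At position 6, page M is evicted.

M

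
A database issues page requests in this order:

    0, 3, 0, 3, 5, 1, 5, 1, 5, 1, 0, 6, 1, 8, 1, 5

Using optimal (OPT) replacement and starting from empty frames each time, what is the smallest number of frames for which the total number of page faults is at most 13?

2

f=1: 16 faults
f=2: 8 faults
f=3: 6 faults
f=4: 6 faults
f=5: 6 faults
f=6: 6 faults
Smallest f with faults ≤ 13 is 2.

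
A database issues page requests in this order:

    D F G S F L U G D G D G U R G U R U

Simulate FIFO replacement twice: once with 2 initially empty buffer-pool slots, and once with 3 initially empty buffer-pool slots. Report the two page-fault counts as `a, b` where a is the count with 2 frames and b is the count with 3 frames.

2 frames: F F F F F F F F F . . . F F F F F . → 14 faults.
3 frames: F F F F . F F F F . . . . F . F . . → 10 faults.
10 < 14: adding a frame reduced faults, as is typical.

14, 10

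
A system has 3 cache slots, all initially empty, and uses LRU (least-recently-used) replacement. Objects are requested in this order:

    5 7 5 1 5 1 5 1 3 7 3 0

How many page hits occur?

6

5: fault, frames [5]
7: fault, frames [5, 7]
5: hit
1: fault, frames [7, 5, 1]
5: hit
1: hit
5: hit
1: hit
3: fault, evict 7, frames [5, 1, 3]
7: fault, evict 5, frames [1, 3, 7]
3: hit
0: fault, evict 1, frames [7, 3, 0]
Hits: 6.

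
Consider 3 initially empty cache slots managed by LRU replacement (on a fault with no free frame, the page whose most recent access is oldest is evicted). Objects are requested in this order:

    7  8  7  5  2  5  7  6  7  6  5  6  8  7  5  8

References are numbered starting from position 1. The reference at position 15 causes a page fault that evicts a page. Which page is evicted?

pos 1: 7: fault, frames [7]
pos 2: 8: fault, frames [7, 8]
pos 3: 7: hit
pos 4: 5: fault, frames [8, 7, 5]
pos 5: 2: fault, evict 8, frames [7, 5, 2]
pos 6: 5: hit
pos 7: 7: hit
pos 8: 6: fault, evict 2, frames [5, 7, 6]
pos 9: 7: hit
pos 10: 6: hit
pos 11: 5: hit
pos 12: 6: hit
pos 13: 8: fault, evict 7, frames [5, 6, 8]
pos 14: 7: fault, evict 5, frames [6, 8, 7]
pos 15: 5: fault, evict 6, frames [8, 7, 5]
At position 15, page 6 is evicted.

6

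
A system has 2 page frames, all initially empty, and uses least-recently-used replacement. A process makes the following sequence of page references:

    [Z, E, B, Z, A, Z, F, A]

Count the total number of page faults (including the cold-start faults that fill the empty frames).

7

Z: fault, frames {Z}
E: fault, frames {Z,E}
B: fault, evict Z, frames {E,B}
Z: fault, evict E, frames {B,Z}
A: fault, evict B, frames {Z,A}
Z: hit
F: fault, evict A, frames {Z,F}
A: fault, evict Z, frames {F,A}
Page faults: 7.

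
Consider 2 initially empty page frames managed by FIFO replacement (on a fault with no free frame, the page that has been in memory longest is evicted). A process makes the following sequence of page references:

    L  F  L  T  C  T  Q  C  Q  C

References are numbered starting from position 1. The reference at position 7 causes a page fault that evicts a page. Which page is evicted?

T

pos 1: L -> miss, frames {L}
pos 2: F -> miss, frames {L,F}
pos 3: L -> hit
pos 4: T -> miss, evict L, frames {F,T}
pos 5: C -> miss, evict F, frames {T,C}
pos 6: T -> hit
pos 7: Q -> miss, evict T, frames {C,Q}
At position 7, page T is evicted.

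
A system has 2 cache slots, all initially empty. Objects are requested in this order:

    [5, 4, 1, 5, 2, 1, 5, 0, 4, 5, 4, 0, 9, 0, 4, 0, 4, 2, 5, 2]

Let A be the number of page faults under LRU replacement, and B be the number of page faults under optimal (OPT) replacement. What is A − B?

Under LRU: F F F F F F F F F F . F F . F . . F F . → 15 faults.
Under OPT: F F F . F . F F F . . F F . F . . F F . → 12 faults.
A − B = 15 − 12 = 3.

3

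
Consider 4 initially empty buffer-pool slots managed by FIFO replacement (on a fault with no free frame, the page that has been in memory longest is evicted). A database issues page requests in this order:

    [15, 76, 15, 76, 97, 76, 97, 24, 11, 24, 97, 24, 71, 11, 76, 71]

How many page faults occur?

15 → miss, frames (15)
76 → miss, frames (15 76)
15 → hit
76 → hit
97 → miss, frames (15 76 97)
76 → hit
97 → hit
24 → miss, frames (15 76 97 24)
11 → miss, evict 15, frames (76 97 24 11)
24 → hit
97 → hit
24 → hit
71 → miss, evict 76, frames (97 24 11 71)
11 → hit
76 → miss, evict 97, frames (24 11 71 76)
71 → hit
Page faults: 7.

7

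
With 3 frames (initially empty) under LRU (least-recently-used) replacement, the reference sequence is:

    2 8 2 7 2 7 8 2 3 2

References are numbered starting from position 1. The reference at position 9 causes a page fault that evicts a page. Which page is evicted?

7

pos 1: 2 -> fault, frames [2]
pos 2: 8 -> fault, frames [2, 8]
pos 3: 2 -> hit
pos 4: 7 -> fault, frames [8, 2, 7]
pos 5: 2 -> hit
pos 6: 7 -> hit
pos 7: 8 -> hit
pos 8: 2 -> hit
pos 9: 3 -> fault, evict 7, frames [8, 2, 3]
At position 9, page 7 is evicted.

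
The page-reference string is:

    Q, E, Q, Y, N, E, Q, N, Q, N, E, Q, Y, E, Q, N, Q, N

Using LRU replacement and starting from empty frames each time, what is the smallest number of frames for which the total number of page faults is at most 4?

4

f=1: 18 faults
f=2: 13 faults
f=3: 8 faults
f=4: 4 faults
Smallest f with faults ≤ 4 is 4.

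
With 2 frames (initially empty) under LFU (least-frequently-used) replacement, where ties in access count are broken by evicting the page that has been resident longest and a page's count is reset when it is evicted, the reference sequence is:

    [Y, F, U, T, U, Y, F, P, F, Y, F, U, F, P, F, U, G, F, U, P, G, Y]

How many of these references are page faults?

17

Y: miss, frames {Y}
F: miss, frames {Y,F}
U: miss, evict Y, frames {F,U}
T: miss, evict F, frames {U,T}
U: hit
Y: miss, evict T, frames {U,Y}
F: miss, evict Y, frames {U,F}
P: miss, evict F, frames {U,P}
F: miss, evict P, frames {U,F}
Y: miss, evict F, frames {U,Y}
F: miss, evict Y, frames {U,F}
U: hit
F: hit
P: miss, evict F, frames {U,P}
F: miss, evict P, frames {U,F}
U: hit
G: miss, evict F, frames {U,G}
F: miss, evict G, frames {U,F}
U: hit
P: miss, evict F, frames {U,P}
G: miss, evict P, frames {U,G}
Y: miss, evict G, frames {U,Y}
Page faults: 17.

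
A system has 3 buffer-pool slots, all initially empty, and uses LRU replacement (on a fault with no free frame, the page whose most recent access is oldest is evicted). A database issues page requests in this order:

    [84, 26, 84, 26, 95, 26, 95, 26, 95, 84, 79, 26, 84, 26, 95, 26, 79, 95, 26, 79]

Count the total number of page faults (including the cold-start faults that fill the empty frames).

84: fault, frames {84}
26: fault, frames {84,26}
84: hit
26: hit
95: fault, frames {84,26,95}
26: hit
95: hit
26: hit
95: hit
84: hit
79: fault, evict 26, frames {95,84,79}
26: fault, evict 95, frames {84,79,26}
84: hit
26: hit
95: fault, evict 79, frames {84,26,95}
26: hit
79: fault, evict 84, frames {95,26,79}
95: hit
26: hit
79: hit
Page faults: 7.

7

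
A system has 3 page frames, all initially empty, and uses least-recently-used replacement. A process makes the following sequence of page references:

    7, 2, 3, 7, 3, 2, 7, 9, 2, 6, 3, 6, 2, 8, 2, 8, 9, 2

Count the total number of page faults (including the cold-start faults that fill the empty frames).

7 → fault, frames (7)
2 → fault, frames (7 2)
3 → fault, frames (7 2 3)
7 → hit
3 → hit
2 → hit
7 → hit
9 → fault, evict 3, frames (2 7 9)
2 → hit
6 → fault, evict 7, frames (9 2 6)
3 → fault, evict 9, frames (2 6 3)
6 → hit
2 → hit
8 → fault, evict 3, frames (6 2 8)
2 → hit
8 → hit
9 → fault, evict 6, frames (2 8 9)
2 → hit
Page faults: 8.

8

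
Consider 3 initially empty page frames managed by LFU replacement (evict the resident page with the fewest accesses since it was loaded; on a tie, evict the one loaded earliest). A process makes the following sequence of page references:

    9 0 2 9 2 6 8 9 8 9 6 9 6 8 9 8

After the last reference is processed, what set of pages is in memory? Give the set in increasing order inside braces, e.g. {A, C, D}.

9: miss, frames [9]
0: miss, frames [9, 0]
2: miss, frames [9, 0, 2]
9: hit
2: hit
6: miss, evict 0, frames [9, 2, 6]
8: miss, evict 6, frames [9, 2, 8]
9: hit
8: hit
9: hit
6: miss, evict 2, frames [9, 8, 6]
9: hit
6: hit
8: hit
9: hit
8: hit

{6, 8, 9}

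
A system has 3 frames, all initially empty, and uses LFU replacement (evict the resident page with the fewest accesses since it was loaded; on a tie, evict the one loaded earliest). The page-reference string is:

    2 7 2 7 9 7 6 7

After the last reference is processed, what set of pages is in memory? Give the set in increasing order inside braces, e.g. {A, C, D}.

2: miss, frames (2)
7: miss, frames (2 7)
2: hit
7: hit
9: miss, frames (2 7 9)
7: hit
6: miss, evict 9, frames (2 7 6)
7: hit

{2, 6, 7}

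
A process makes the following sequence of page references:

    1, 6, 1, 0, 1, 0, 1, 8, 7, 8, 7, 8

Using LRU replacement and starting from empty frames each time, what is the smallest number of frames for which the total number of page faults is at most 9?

2

f=1: 12 faults
f=2: 5 faults
f=3: 5 faults
f=4: 5 faults
f=5: 5 faults
Smallest f with faults ≤ 9 is 2.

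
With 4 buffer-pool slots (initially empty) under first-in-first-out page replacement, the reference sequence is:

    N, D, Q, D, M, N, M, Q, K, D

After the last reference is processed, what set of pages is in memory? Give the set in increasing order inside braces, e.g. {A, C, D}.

N: miss, frames {N}
D: miss, frames {N,D}
Q: miss, frames {N,D,Q}
D: hit
M: miss, frames {N,D,Q,M}
N: hit
M: hit
Q: hit
K: miss, evict N, frames {D,Q,M,K}
D: hit

{D, K, M, Q}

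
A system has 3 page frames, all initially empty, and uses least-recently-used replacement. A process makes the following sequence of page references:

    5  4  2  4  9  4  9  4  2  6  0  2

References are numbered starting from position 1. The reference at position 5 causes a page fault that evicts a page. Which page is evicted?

5

pos 1: 5 -> miss, frames [5]
pos 2: 4 -> miss, frames [5, 4]
pos 3: 2 -> miss, frames [5, 4, 2]
pos 4: 4 -> hit
pos 5: 9 -> miss, evict 5, frames [2, 4, 9]
At position 5, page 5 is evicted.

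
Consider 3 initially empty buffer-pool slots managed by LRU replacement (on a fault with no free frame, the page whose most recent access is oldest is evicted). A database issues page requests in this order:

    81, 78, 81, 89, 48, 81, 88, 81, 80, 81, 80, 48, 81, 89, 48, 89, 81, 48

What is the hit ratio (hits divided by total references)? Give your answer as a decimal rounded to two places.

0.56

81 -> miss, frames (81)
78 -> miss, frames (81 78)
81 -> hit
89 -> miss, frames (78 81 89)
48 -> miss, evict 78, frames (81 89 48)
81 -> hit
88 -> miss, evict 89, frames (48 81 88)
81 -> hit
80 -> miss, evict 48, frames (88 81 80)
81 -> hit
80 -> hit
48 -> miss, evict 88, frames (81 80 48)
81 -> hit
89 -> miss, evict 80, frames (48 81 89)
48 -> hit
89 -> hit
81 -> hit
48 -> hit
Hits: 10 of 18 references → 10/18 = 0.5556.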